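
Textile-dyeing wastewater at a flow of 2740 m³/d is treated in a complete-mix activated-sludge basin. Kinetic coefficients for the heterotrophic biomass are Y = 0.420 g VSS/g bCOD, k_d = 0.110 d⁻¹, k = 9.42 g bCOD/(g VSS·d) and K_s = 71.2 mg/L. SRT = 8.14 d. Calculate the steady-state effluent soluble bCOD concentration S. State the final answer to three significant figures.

S ≈ 4.45 mg/L

Effluent substrate depends only on kinetics and SRT: S = K_s(1 + k_d θ_c) / [θ_c(Yk − k_d) − 1] = 71.2 × (1 + 0.110 × 8.14) / [8.14 × (0.420 × 9.42 − 0.110) − 1] = 135.0 / 30.31 = 4.452 mg/L.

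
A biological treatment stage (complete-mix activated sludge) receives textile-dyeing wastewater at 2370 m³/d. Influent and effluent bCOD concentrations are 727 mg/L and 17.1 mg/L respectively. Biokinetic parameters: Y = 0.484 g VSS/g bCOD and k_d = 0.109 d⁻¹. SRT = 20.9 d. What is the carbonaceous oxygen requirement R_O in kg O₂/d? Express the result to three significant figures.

Y_obs = Y / (1 + k_d θ_c) = 0.484 / (1 + 0.109 × 20.9) = 0.484 / 3.278 = 0.1476.
Mass of bCOD removed per day: Q(S₀ − S) = 2370 × 709.9 g/m³ = 1682 kg/d.
Net sludge production P_X = 0.1476 × 1682 = 248.4 kg VSS/d.
Carbonaceous O₂ demand = substrate oxidised − cell-mass equivalent = 1682 − 1.42 × 248.4 = 1330 kg O₂/d.

R_O ≈ 1330 kg O₂/d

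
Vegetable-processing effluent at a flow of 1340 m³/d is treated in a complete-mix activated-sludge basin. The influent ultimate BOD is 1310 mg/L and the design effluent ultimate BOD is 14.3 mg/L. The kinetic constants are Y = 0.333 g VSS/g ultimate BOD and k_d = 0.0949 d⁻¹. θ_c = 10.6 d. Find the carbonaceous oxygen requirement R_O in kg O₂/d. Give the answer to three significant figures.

R_O ≈ 1330 kg O₂/d

The observed yield is Y_obs = Y/(1 + k_d·θ_c) = 0.333 / (1 + 0.0949 × 10.6) = 0.333 / 2.006 = 0.1660 g VSS per g ultimate BOD removed.
ΔS = 1310 − 14.3 = 1296 mg/L, so the substrate removal rate is 1340 × 1296/1000 = 1736 kg ultimate BOD/d.
Biomass synthesised: P_X = Y_obs × 1736 = 288.2 kg VSS/d.
R_O = Q·(S₀ − S) − 1.42·P_X = 1736 − 1.42 × 288.2 = 1327 kg O₂/d.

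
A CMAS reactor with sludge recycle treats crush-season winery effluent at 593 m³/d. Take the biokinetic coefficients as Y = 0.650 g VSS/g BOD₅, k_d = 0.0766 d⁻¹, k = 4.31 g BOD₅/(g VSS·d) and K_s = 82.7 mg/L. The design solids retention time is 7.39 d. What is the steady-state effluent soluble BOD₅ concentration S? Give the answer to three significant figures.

S ≈ 6.77 mg/L

From the Monod/SRT balance for a CMAS, S = K_s·(1+k_d θ_c)/[θ_c·(Y k − k_d) − 1] = 82.7 × (1 + 0.0766 × 7.39) / [7.39 × (0.650 × 4.31 − 0.0766) − 1] = 129.5 / 19.14 = 6.768 mg/L.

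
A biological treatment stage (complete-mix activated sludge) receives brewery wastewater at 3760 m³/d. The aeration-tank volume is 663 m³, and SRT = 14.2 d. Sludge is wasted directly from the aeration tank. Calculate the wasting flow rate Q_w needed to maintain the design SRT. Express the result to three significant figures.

Q_w ≈ 46.7 m³/d

With mixed-liquor wasting, θ_c = V/Q_w, so Q_w = V/θ_c = 663.0/14.2 = 46.69 m³/d.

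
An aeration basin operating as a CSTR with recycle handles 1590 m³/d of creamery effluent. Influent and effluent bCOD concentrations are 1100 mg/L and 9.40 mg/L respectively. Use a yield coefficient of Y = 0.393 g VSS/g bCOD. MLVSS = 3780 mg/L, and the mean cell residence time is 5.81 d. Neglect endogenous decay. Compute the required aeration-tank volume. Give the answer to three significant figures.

V ≈ 1050 m³

V·X = Y·Q·ΔS·θ_c gives V = 0.393 × 1590 × (1100 − 9.40) × 5.81 / 3780 = 1047 m³.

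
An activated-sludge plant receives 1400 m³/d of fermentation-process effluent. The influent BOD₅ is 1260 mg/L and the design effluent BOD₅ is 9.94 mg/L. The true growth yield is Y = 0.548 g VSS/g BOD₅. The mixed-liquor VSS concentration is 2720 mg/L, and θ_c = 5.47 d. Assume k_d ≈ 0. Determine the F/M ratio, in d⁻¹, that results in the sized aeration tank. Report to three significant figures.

F/M ≈ 0.336 d⁻¹

V·X = Y·Q·ΔS·θ_c gives V = 0.548 × 1400 × (1260 − 9.94) × 5.47 / 2720 = 1929 m³.
F/M = applied load / biomass = Q·S₀/(V·X) = 1400 × 1260 / (1929 × 2720) = 0.3363 d⁻¹.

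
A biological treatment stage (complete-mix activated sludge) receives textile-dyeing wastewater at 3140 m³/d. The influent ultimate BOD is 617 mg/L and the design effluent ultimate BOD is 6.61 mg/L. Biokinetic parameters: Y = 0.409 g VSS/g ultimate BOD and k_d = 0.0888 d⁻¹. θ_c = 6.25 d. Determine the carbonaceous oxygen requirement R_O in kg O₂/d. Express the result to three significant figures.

R_O ≈ 1200 kg O₂/d

Correct the yield for decay: Y_obs = Y/(1 + k_d θ_c) = 0.409 / (1 + 0.0888 × 6.25) = 0.409 / 1.555 = 0.2630.
Q·(S₀ − S) = 3140 × (617 − 6.61) × 10⁻³ = 1917 kg/d removed.
P_X = Y_obs·Q·(S₀ − S) = 0.2630 × 1917 = 504.1 kg VSS/d.
R_O = Q·(S₀ − S) − 1.42·P_X = 1917 − 1.42 × 504.1 = 1201 kg O₂/d.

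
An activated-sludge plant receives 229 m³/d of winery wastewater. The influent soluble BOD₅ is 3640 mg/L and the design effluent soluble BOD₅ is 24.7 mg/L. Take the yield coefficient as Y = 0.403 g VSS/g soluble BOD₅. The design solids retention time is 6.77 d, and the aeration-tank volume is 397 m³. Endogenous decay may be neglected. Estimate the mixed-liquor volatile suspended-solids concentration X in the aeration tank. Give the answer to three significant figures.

X = Y·Q·ΔS·θ_c / V = 0.403 × 229 × (3640 − 24.7) × 6.77 / 397 = 5690 mg/L.

X ≈ 5690 mg/L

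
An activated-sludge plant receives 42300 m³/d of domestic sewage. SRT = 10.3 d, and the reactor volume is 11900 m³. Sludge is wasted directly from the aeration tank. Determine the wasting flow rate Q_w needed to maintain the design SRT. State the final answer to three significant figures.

Q_w ≈ 1160 m³/d

Wasting from the aeration tank: Q_w = V / θ_c = 11900 / 10.3 = 1155 m³/d.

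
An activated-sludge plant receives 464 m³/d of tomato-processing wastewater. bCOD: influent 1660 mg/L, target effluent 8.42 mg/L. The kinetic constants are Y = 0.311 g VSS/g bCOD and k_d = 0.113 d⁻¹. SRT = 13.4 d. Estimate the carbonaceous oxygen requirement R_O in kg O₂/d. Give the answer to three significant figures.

R_O ≈ 632 kg O₂/d

Y_obs = Y / (1 + k_d θ_c) = 0.311 / (1 + 0.113 × 13.4) = 0.311 / 2.514 = 0.1237.
Q·(S₀ − S) = 464 × (1660 − 8.42) × 10⁻³ = 766.3 kg/d removed.
Biomass synthesised: P_X = Y_obs × 766.3 = 94.79 kg VSS/d.
R_O = Q·(S₀ − S) − 1.42·P_X = 766.3 − 1.42 × 94.79 = 631.7 kg O₂/d.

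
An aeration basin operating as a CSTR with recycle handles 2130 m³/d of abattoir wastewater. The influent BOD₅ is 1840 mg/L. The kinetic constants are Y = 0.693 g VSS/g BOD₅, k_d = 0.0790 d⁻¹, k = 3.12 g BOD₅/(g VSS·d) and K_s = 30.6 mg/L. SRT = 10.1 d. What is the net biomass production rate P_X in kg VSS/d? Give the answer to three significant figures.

P_X ≈ 1510 kg VSS/d

For a completely mixed reactor with recycle the Lawrence–McCarty relation gives S = K_s·(1 + k_d·θ_c) / [θ_c·(Y·k − k_d) − 1] = 30.6 × (1 + 0.0790 × 10.1) / [10.1 × (0.693 × 3.12 − 0.0790) − 1] = 55.02 / 20.04 = 2.745 mg/L.
Y_obs = Y / (1 + k_d θ_c) = 0.693 / (1 + 0.0790 × 10.1) = 0.693 / 1.798 = 0.3854.
Q·(S₀ − S) = 2130 × (1840 − 2.75) × 10⁻³ = 3913 kg/d removed.
Net biomass production P_X = Y_obs × Q·(S₀ − S) = 0.3854 × 3913 = 1508 kg VSS/d.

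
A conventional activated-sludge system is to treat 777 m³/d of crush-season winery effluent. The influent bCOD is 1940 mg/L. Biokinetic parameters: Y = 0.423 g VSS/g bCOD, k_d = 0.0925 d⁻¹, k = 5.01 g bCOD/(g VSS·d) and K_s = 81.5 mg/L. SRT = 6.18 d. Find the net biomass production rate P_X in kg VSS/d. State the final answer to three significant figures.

P_X ≈ 403 kg VSS/d

Effluent substrate depends only on kinetics and SRT: S = K_s(1 + k_d θ_c) / [θ_c(Yk − k_d) − 1] = 81.5 × (1 + 0.0925 × 6.18) / [6.18 × (0.423 × 5.01 − 0.0925) − 1] = 128.1 / 11.53 = 11.11 mg/L.
Observed yield with endogenous decay: Y_obs = Y / (1 + k_d·θ_c) = 0.423 / (1 + 0.0925 × 6.18) = 0.423 / 1.572 = 0.2691 g VSS/g bCOD.
ΔS = 1940 − 11.1 = 1929 mg/L, so the substrate removal rate is 777 × 1929/1000 = 1499 kg bCOD/d.
P_X = Y_obs · Q(S₀ − S) = 0.2691 × 1499 = 403.4 kg VSS/d.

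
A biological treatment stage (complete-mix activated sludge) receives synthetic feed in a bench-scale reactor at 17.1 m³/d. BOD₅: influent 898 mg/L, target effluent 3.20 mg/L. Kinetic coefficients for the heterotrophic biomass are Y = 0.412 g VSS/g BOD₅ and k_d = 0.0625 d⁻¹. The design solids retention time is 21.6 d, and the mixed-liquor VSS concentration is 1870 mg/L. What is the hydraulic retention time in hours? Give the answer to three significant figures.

τ ≈ 43.5 h

From the SRT design equation V = Y Q (S₀−S) θ_c / [X (1 + k_d θ_c)] = 0.412 × 17.1 × (898 − 3.20) × 21.6 / [1870 × (1 + 0.0625 × 21.6)] = 1.36×10^5 / 4394 = 30.99 m³.
HRT = V/Q = 30.99 m³ / 17.1 m³·d⁻¹ = 1.812 d × 24 = 43.49 h.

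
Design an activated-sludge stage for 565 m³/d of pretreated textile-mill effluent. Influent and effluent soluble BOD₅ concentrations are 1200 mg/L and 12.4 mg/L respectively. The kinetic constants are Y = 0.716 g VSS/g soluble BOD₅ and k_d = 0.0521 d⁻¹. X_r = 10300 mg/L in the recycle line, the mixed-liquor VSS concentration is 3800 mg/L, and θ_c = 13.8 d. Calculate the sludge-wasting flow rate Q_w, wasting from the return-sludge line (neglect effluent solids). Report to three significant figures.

Q_w ≈ 27.1 m³/d

Steady-state biomass mass balance: V·X·(1 + k_d·θ_c) = Y·Q·(S₀ − S)·θ_c, so V = 0.716 × 565 × (1200 − 12.4) × 13.8 / [3800 × (1 + 0.0521 × 13.8)] = 6.63×10^6 / 6532 = 1015 m³.
Q_w = (V·X)/(θ_c X_r) = 1015 × 3800 / (13.8 × 10300) = 27.13 m³/d.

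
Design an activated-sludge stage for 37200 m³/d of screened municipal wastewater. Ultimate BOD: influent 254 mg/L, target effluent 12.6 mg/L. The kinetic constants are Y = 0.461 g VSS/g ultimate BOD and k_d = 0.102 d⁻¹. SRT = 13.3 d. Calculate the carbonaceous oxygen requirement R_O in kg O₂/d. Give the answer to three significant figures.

R_O ≈ 6490 kg O₂/d

Y_obs = Y / (1 + k_d θ_c) = 0.461 / (1 + 0.102 × 13.3) = 0.461 / 2.357 = 0.1956.
Substrate removed = Q·(S₀ − S) = 37200 m³/d × (254 − 12.6) g/m³ = 8.98×10^6 g/d = 8980 kg/d.
Net sludge production P_X = 0.1956 × 8980 = 1757 kg VSS/d.
R_O = Q·(S₀ − S) − 1.42·P_X = 8980 − 1.42 × 1757 = 6486 kg O₂/d.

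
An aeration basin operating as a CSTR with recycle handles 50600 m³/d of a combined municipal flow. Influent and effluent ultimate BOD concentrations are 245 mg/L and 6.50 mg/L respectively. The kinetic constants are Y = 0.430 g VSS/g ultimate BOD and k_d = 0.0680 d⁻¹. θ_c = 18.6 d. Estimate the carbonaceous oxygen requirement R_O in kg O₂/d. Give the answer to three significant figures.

Correct the yield for decay: Y_obs = Y/(1 + k_d θ_c) = 0.430 / (1 + 0.0680 × 18.6) = 0.430 / 2.265 = 0.1899.
Q·(S₀ − S) = 50600 × (245 − 6.50) × 10⁻³ = 12068 kg/d removed.
Biomass synthesised: P_X = Y_obs × 12068 = 2291 kg VSS/d.
R_O = Q·(S₀ − S) − 1.42·P_X = 12068 − 1.42 × 2291 = 8814 kg O₂/d.

R_O ≈ 8810 kg O₂/d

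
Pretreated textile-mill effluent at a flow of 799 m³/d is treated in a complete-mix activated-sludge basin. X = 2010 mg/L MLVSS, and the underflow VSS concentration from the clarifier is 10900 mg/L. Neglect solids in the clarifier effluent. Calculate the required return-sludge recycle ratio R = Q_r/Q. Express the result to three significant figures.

Solids balance on the clarifier gives (1+R)X = R·X_r, so R = X/(X_r − X) = 2010 / (10900 − 2010) = 0.2261.

R ≈ 0.226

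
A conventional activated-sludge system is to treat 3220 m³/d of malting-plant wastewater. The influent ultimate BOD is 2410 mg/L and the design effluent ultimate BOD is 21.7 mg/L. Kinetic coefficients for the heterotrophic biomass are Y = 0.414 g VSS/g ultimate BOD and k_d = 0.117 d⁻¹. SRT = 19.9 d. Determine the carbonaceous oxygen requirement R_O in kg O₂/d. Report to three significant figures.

Correct the yield for decay: Y_obs = Y/(1 + k_d θ_c) = 0.414 / (1 + 0.117 × 19.9) = 0.414 / 3.328 = 0.1244.
Mass of ultimate BOD removed per day: Q(S₀ − S) = 3220 × 2388 g/m³ = 7690 kg/d.
P_X = Y_obs·Q·(S₀ − S) = 0.1244 × 7690 = 956.6 kg VSS/d.
R_O = Q·ΔS − 1.42 P_X = 7690 − 1358 = 6332 kg O₂/d.

R_O ≈ 6330 kg O₂/d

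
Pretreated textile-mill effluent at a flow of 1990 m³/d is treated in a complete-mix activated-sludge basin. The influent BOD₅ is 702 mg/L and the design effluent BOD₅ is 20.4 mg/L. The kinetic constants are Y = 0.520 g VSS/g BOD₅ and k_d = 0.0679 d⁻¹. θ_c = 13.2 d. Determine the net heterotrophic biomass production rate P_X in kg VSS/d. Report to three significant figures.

The observed yield is Y_obs = Y/(1 + k_d·θ_c) = 0.520 / (1 + 0.0679 × 13.2) = 0.520 / 1.896 = 0.2742 g VSS per g BOD₅ removed.
Substrate removed = Q·(S₀ − S) = 1990 m³/d × (702 − 20.4) g/m³ = 1.36×10^6 g/d = 1356 kg/d.
Net biomass production P_X = Y_obs × Q·(S₀ − S) = 0.2742 × 1356 = 371.9 kg VSS/d.

P_X ≈ 372 kg VSS/d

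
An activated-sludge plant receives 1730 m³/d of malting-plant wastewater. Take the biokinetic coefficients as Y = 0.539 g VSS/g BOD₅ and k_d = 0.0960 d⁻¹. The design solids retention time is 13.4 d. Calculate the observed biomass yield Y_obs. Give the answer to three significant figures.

Y_obs ≈ 0.236 g VSS/g BOD₅

Y_obs = Y / (1 + k_d θ_c) = 0.539 / (1 + 0.0960 × 13.4) = 0.539 / 2.286 = 0.2357.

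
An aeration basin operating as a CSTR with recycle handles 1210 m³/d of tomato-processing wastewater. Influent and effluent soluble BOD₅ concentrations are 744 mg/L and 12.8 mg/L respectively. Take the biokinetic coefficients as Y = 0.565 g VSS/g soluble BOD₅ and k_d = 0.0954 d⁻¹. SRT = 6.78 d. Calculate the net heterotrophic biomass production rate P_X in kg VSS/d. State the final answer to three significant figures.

P_X ≈ 304 kg VSS/d

The observed yield is Y_obs = Y/(1 + k_d·θ_c) = 0.565 / (1 + 0.0954 × 6.78) = 0.565 / 1.647 = 0.3431 g VSS per g soluble BOD₅ removed.
Mass of soluble BOD₅ removed per day: Q(S₀ − S) = 1210 × 731.2 g/m³ = 884.8 kg/d.
Biomass produced: P_X = Y_obs·Q·ΔS = 0.3431 × 884.8 ≈ 303.5 kg VSS/d.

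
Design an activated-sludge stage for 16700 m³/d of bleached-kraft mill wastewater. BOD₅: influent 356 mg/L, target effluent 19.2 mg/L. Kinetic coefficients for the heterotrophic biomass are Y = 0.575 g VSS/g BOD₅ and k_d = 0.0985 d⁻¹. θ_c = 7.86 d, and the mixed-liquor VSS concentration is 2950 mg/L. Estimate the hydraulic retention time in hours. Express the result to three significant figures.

Rearranging the biomass balance for a CMAS with decay, V = Y·Q·ΔS·θ_c / [X·(1+k_d θ_c)] = 0.575 × 16700 × (356 − 19.2) × 7.86 / [2950 × (1 + 0.0985 × 7.86)] = 2.54×10^7 / 5234 = 4857 m³.
Hydraulic retention time τ = V/Q = 4857 / 16700 = 0.2908 d = 6.980 h.

τ ≈ 6.98 h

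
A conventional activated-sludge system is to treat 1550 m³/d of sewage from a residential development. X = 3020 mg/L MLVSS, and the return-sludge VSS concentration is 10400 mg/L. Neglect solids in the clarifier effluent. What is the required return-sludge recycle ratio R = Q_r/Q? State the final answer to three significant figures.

R = Q_r/Q = X/(X_r − X) = 3020 / (10400 − 3020) = 0.4092.

R ≈ 0.409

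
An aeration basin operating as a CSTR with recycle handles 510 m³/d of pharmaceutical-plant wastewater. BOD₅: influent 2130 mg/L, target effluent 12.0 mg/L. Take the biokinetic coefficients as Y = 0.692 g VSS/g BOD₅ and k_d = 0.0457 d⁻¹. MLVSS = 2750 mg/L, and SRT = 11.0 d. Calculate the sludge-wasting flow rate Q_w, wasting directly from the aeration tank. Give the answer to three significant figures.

From the SRT design equation V = Y Q (S₀−S) θ_c / [X (1 + k_d θ_c)] = 0.692 × 510 × (2130 − 12.0) × 11.0 / [2750 × (1 + 0.0457 × 11.0)] = 8.22×10^6 / 4132 = 1990 m³.
With mixed-liquor wasting, θ_c = V/Q_w, so Q_w = V/θ_c = 1990/11.0 = 180.9 m³/d.

Q_w ≈ 181 m³/d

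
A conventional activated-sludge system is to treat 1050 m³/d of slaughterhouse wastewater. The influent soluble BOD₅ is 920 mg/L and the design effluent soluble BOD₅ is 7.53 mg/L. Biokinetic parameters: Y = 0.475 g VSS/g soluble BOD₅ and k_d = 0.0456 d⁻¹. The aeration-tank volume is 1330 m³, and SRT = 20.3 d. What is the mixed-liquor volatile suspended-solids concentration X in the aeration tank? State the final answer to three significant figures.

X ≈ 3610 mg/L

From V·X·(1 + k_d·θ_c) = Y·Q·(S₀ − S)·θ_c: X = 0.475 × 1050 × (920 − 7.53) × 20.3 / [1330 × (1 + 0.0456 × 20.3)] = 3607 mg/L.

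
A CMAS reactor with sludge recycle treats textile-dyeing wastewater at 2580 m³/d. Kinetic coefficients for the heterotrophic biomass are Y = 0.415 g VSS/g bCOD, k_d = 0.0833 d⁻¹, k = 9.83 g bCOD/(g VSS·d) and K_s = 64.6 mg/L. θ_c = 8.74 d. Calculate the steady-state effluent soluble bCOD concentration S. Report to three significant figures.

S ≈ 3.29 mg/L

From the Monod/SRT balance for a CMAS, S = K_s·(1+k_d θ_c)/[θ_c·(Y k − k_d) − 1] = 64.6 × (1 + 0.0833 × 8.74) / [8.74 × (0.415 × 9.83 − 0.0833) − 1] = 111.6 / 33.93 = 3.290 mg/L.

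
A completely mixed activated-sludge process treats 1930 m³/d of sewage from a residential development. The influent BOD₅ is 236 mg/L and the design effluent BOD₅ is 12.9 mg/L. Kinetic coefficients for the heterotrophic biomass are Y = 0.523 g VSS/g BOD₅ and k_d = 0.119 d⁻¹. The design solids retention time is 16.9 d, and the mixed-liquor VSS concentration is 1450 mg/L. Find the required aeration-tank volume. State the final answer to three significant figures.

Steady-state biomass mass balance: V·X·(1 + k_d·θ_c) = Y·Q·(S₀ − S)·θ_c, so V = 0.523 × 1930 × (236 − 12.9) × 16.9 / [1450 × (1 + 0.119 × 16.9)] = 3.81×10^6 / 4366 = 871.7 m³.

V ≈ 872 m³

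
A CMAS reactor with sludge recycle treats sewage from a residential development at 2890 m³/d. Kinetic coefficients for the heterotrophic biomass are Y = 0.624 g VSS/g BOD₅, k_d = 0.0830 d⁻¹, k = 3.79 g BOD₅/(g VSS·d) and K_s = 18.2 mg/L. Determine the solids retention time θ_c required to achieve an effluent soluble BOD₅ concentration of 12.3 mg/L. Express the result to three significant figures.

θ_c ≈ 1.15 d

Specific growth rate at S = 12.3 mg/L: μ = YkS/(K_s+S) = 0.624·3.79·12.3/(18.2+12.3) = 0.9537 d⁻¹.
1/θ_c = 0.9537 − 0.0830 = 0.8707 d⁻¹, so θ_c = 1.148 d.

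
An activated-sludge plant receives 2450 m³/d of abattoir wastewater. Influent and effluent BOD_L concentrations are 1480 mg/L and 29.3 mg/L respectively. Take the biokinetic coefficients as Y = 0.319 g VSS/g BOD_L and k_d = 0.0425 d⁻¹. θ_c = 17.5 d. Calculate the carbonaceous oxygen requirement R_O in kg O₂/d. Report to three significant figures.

R_O ≈ 2630 kg O₂/d

Y_obs = Y / (1 + k_d θ_c) = 0.319 / (1 + 0.0425 × 17.5) = 0.319 / 1.744 = 0.1829.
ΔS = 1480 − 29.3 = 1451 mg/L, so the substrate removal rate is 2450 × 1451/1000 = 3554 kg BOD_L/d.
Biomass synthesised: P_X = Y_obs × 3554 = 650.2 kg VSS/d.
R_O = Q·(S₀ − S) − 1.42·P_X = 3554 − 1.42 × 650.2 = 2631 kg O₂/d.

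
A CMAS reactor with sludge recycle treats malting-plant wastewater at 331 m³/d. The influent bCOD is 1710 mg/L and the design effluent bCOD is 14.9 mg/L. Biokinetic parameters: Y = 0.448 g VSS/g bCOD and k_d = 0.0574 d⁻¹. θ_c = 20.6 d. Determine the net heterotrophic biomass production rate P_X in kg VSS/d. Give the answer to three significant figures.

P_X ≈ 115 kg VSS/d

Observed yield with endogenous decay: Y_obs = Y / (1 + k_d·θ_c) = 0.448 / (1 + 0.0574 × 20.6) = 0.448 / 2.182 = 0.2053 g VSS/g bCOD.
Mass of bCOD removed per day: Q(S₀ − S) = 331 × 1695 g/m³ = 561.1 kg/d.
Biomass produced: P_X = Y_obs·Q·ΔS = 0.2053 × 561.1 ≈ 115.2 kg VSS/d.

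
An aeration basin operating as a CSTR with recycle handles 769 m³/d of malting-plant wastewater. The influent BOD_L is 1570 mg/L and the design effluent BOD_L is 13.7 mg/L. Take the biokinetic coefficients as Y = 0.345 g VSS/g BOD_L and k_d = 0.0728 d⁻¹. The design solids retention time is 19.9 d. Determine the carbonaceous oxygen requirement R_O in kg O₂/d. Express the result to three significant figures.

Y_obs = Y / (1 + k_d θ_c) = 0.345 / (1 + 0.0728 × 19.9) = 0.345 / 2.449 = 0.1409.
ΔS = 1570 − 13.7 = 1556 mg/L, so the substrate removal rate is 769 × 1556/1000 = 1197 kg BOD_L/d.
P_X = Y_obs·Q·(S₀ − S) = 0.1409 × 1197 = 168.6 kg VSS/d.
Carbonaceous O₂ demand = substrate oxidised − cell-mass equivalent = 1197 − 1.42 × 168.6 = 957.4 kg O₂/d.

R_O ≈ 957 kg O₂/d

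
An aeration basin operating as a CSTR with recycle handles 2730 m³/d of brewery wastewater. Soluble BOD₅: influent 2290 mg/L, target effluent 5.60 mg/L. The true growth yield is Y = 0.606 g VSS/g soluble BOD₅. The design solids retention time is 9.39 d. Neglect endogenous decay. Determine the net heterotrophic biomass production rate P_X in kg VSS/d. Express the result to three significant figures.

No decay correction is needed, so Y_obs = Y = 0.606.
Substrate removed = Q·(S₀ − S) = 2730 m³/d × (2290 − 5.60) g/m³ = 6.24×10^6 g/d = 6236 kg/d.
Biomass produced: P_X = Y_obs·Q·ΔS = 0.6060 × 6236 ≈ 3779 kg VSS/d.

P_X ≈ 3780 kg VSS/d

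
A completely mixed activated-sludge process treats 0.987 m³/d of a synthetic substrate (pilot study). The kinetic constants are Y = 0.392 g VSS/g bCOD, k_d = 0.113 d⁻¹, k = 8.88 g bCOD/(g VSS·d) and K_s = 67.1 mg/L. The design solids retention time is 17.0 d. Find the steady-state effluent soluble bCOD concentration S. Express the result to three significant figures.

Effluent substrate depends only on kinetics and SRT: S = K_s(1 + k_d θ_c) / [θ_c(Yk − k_d) − 1] = 67.1 × (1 + 0.113 × 17.0) / [17.0 × (0.392 × 8.88 − 0.113) − 1] = 196.0 / 56.26 = 3.484 mg/L.

S ≈ 3.48 mg/L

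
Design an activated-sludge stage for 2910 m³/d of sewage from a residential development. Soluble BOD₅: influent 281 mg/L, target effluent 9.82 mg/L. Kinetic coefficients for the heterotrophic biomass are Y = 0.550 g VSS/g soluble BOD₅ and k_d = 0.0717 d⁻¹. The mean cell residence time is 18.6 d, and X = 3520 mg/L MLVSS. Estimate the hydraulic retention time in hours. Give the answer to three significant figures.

Steady-state biomass mass balance: V·X·(1 + k_d·θ_c) = Y·Q·(S₀ − S)·θ_c, so V = 0.550 × 2910 × (281 − 9.82) × 18.6 / [3520 × (1 + 0.0717 × 18.6)] = 8.07×10^6 / 8214 = 982.8 m³.
HRT = V/Q = 982.8 m³ / 2910 m³·d⁻¹ = 0.3377 d × 24 = 8.105 h.

τ ≈ 8.11 h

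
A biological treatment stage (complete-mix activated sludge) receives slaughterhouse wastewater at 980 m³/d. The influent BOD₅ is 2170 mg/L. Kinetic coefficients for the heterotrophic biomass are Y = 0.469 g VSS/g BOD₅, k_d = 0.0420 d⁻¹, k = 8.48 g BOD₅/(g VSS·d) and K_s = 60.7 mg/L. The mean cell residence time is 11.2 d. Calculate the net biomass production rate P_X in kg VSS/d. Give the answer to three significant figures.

From the Monod/SRT balance for a CMAS, S = K_s·(1+k_d θ_c)/[θ_c·(Y k − k_d) − 1] = 60.7 × (1 + 0.0420 × 11.2) / [11.2 × (0.469 × 8.48 − 0.0420) − 1] = 89.25 / 43.07 = 2.072 mg/L.
Correct the yield for decay: Y_obs = Y/(1 + k_d θ_c) = 0.469 / (1 + 0.0420 × 11.2) = 0.469 / 1.470 = 0.3190.
Substrate removed = Q·(S₀ − S) = 980 m³/d × (2170 − 2.07) g/m³ = 2.12×10^6 g/d = 2125 kg/d.
P_X = Y_obs · Q(S₀ − S) = 0.3190 × 2125 = 677.7 kg VSS/d.

P_X ≈ 678 kg VSS/d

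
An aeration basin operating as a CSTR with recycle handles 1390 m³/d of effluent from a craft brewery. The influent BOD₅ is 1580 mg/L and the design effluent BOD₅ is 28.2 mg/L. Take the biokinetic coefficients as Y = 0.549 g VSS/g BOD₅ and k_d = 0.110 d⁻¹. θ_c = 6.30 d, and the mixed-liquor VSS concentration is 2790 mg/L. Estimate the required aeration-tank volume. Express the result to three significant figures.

Rearranging the biomass balance for a CMAS with decay, V = Y·Q·ΔS·θ_c / [X·(1+k_d θ_c)] = 0.549 × 1390 × (1580 − 28.2) × 6.30 / [2790 × (1 + 0.110 × 6.30)] = 7.46×10^6 / 4723 = 1579 m³.

V ≈ 1580 m³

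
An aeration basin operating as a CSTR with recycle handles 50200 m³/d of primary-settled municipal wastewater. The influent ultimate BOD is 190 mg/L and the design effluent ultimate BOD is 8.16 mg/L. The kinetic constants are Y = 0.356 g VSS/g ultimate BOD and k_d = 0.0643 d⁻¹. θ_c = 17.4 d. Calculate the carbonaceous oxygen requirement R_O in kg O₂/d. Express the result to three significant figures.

R_O ≈ 6950 kg O₂/d

Correct the yield for decay: Y_obs = Y/(1 + k_d θ_c) = 0.356 / (1 + 0.0643 × 17.4) = 0.356 / 2.119 = 0.1680.
Mass of ultimate BOD removed per day: Q(S₀ − S) = 50200 × 181.8 g/m³ = 9128 kg/d.
P_X = Y_obs·Q·(S₀ − S) = 0.1680 × 9128 = 1534 kg VSS/d.
Carbonaceous O₂ demand = substrate oxidised − cell-mass equivalent = 9128 − 1.42 × 1534 = 6950 kg O₂/d.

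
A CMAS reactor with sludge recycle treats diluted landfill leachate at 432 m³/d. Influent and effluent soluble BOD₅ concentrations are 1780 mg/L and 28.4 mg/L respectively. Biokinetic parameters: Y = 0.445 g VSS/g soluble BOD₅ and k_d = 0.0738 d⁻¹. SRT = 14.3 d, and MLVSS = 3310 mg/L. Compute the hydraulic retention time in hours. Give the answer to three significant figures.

From the SRT design equation V = Y Q (S₀−S) θ_c / [X (1 + k_d θ_c)] = 0.445 × 432 × (1780 − 28.4) × 14.3 / [3310 × (1 + 0.0738 × 14.3)] = 4.82×10^6 / 6803 = 707.8 m³.
HRT = V/Q = 707.8 m³ / 432 m³·d⁻¹ = 1.638 d × 24 = 39.32 h.

τ ≈ 39.3 h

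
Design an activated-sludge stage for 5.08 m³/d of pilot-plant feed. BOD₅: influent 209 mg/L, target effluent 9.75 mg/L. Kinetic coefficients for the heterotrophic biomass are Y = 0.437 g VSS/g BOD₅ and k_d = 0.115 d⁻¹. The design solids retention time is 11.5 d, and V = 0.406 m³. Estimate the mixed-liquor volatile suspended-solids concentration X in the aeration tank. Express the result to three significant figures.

X ≈ 5390 mg/L

Solving the biomass balance for X: X = Y Q (S₀−S) θ_c / [V (1+k_d θ_c)] = 0.437 × 5.08 × (209 − 9.75) × 11.5 / [0.406 × (1 + 0.115 × 11.5)] = 5395 mg/L.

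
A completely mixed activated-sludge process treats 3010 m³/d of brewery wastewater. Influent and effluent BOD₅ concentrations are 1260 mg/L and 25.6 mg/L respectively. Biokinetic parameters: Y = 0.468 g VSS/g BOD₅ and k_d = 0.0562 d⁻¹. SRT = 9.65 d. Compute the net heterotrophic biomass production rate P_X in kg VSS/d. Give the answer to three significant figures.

Y_obs = Y / (1 + k_d θ_c) = 0.468 / (1 + 0.0562 × 9.65) = 0.468 / 1.542 = 0.3034.
Substrate removed = Q·(S₀ − S) = 3010 m³/d × (1260 − 25.6) g/m³ = 3.72×10^6 g/d = 3716 kg/d.
Net biomass production P_X = Y_obs × Q·(S₀ − S) = 0.3034 × 3716 = 1127 kg VSS/d.

P_X ≈ 1130 kg VSS/d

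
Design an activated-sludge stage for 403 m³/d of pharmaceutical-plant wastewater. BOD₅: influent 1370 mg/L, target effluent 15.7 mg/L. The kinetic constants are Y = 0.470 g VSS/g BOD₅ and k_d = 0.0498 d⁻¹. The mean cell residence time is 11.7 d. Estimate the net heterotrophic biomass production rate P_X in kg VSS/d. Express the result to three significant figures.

P_X ≈ 162 kg VSS/d

Correct the yield for decay: Y_obs = Y/(1 + k_d θ_c) = 0.470 / (1 + 0.0498 × 11.7) = 0.470 / 1.583 = 0.2970.
ΔS = 1370 − 15.7 = 1354 mg/L, so the substrate removal rate is 403 × 1354/1000 = 545.8 kg BOD₅/d.
Biomass produced: P_X = Y_obs·Q·ΔS = 0.2970 × 545.8 ≈ 162.1 kg VSS/d.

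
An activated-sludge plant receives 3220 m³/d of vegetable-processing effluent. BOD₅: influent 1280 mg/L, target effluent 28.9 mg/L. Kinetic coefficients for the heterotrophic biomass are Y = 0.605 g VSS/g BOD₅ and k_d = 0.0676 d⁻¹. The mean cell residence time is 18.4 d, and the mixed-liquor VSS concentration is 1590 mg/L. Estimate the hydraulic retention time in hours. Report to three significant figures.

τ ≈ 93.7 h

Steady-state biomass mass balance: V·X·(1 + k_d·θ_c) = Y·Q·(S₀ − S)·θ_c, so V = 0.605 × 3220 × (1280 − 28.9) × 18.4 / [1590 × (1 + 0.0676 × 18.4)] = 4.48×10^7 / 3568 = 12570 m³.
τ = V/Q = 12570/3220 = 3.904 d, or 93.69 h.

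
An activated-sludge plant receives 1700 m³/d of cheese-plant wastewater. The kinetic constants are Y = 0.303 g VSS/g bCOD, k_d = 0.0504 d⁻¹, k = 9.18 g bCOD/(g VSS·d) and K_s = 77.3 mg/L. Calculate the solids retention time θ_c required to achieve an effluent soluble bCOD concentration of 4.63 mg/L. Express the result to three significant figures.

θ_c ≈ 9.36 d

At the target effluent, Y k S/(K_s+S) = 0.303×9.18×4.63/81.93 = 0.1572 d⁻¹.
θ_c = 1/(μ − k_d) = 1/(0.1572 − 0.0504) = 1/0.1068 = 9.364 d.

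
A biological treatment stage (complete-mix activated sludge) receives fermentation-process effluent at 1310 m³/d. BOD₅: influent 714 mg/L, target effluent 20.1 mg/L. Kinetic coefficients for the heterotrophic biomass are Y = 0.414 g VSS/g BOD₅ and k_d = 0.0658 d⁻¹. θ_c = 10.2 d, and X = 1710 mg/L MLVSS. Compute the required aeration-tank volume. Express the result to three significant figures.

Steady-state biomass mass balance: V·X·(1 + k_d·θ_c) = Y·Q·(S₀ − S)·θ_c, so V = 0.414 × 1310 × (714 − 20.1) × 10.2 / [1710 × (1 + 0.0658 × 10.2)] = 3.84×10^6 / 2858 = 1343 m³.

V ≈ 1340 m³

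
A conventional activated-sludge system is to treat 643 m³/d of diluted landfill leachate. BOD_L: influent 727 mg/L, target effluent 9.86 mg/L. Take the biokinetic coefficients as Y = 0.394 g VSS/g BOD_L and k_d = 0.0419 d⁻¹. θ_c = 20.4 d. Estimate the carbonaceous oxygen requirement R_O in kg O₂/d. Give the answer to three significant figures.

The observed yield is Y_obs = Y/(1 + k_d·θ_c) = 0.394 / (1 + 0.0419 × 20.4) = 0.394 / 1.855 = 0.2124 g VSS per g BOD_L removed.
Q·(S₀ − S) = 643 × (727 − 9.86) × 10⁻³ = 461.1 kg/d removed.
Net sludge production P_X = 0.2124 × 461.1 = 97.95 kg VSS/d.
R_O = Q·ΔS − 1.42 P_X = 461.1 − 139.1 = 322.0 kg O₂/d.

R_O ≈ 322 kg O₂/d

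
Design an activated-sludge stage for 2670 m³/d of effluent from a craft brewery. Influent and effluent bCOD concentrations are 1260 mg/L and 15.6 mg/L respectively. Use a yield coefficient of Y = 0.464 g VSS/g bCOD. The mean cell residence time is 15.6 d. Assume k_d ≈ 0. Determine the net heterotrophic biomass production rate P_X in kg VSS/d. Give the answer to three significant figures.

No decay correction is needed, so Y_obs = Y = 0.464.
Mass of bCOD removed per day: Q(S₀ − S) = 2670 × 1244 g/m³ = 3323 kg/d.
Biomass produced: P_X = Y_obs·Q·ΔS = 0.4640 × 3323 ≈ 1542 kg VSS/d.

P_X ≈ 1540 kg VSS/d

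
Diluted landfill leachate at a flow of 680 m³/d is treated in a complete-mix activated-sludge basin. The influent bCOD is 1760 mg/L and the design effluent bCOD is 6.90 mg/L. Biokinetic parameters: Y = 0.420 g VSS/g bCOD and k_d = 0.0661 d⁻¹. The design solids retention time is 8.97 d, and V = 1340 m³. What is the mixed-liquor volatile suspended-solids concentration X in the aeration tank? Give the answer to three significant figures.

X ≈ 2100 mg/L

X = Y·Q·ΔS·θ_c / [V·(1 + k_d θ_c)] = 0.420 × 680 × (1760 − 6.90) × 8.97 / [1340 × (1 + 0.0661 × 8.97)] = 2104 mg/L.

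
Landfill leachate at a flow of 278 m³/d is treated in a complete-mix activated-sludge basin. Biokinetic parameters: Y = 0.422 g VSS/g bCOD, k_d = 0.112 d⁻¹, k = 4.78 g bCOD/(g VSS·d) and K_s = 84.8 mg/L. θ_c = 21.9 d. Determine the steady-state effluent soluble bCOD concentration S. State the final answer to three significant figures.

S ≈ 7.19 mg/L

Effluent substrate depends only on kinetics and SRT: S = K_s(1 + k_d θ_c) / [θ_c(Yk − k_d) − 1] = 84.8 × (1 + 0.112 × 21.9) / [21.9 × (0.422 × 4.78 − 0.112) − 1] = 292.8 / 40.72 = 7.190 mg/L.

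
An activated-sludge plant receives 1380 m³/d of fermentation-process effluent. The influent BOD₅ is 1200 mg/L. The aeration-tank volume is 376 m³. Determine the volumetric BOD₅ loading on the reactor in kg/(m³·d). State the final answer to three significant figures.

L_v ≈ 4.40 kg BOD₅/(m³·d)

Volumetric loading L_v = Q·S₀ / V = 1380 × 1200 g/m³ / 376.0 m³ = 4404 g/(m³·d) = 4.404 kg BOD₅/(m³·d).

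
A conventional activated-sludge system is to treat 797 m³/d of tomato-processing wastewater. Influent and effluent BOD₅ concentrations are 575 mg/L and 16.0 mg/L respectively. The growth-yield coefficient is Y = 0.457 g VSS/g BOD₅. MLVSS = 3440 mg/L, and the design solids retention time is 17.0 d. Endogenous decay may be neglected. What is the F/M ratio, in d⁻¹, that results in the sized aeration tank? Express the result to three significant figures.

With k_d = 0 the design equation reduces to V = Y Q (S₀−S) θ_c / X = 0.457 × 797 × (575 − 16.0) × 17.0 / 3440 = 1006 m³.
Food-to-microorganism ratio F/M = Q S₀ / (V X) = 797 × 575 / (1006 × 3440) = 0.1324 d⁻¹.

F/M ≈ 0.132 d⁻¹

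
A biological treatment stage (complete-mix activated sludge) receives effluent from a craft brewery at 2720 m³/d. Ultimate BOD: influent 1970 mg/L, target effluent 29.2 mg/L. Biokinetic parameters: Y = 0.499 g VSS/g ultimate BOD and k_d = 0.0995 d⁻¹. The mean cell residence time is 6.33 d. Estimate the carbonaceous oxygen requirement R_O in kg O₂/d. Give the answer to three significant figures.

R_O ≈ 2980 kg O₂/d

The observed yield is Y_obs = Y/(1 + k_d·θ_c) = 0.499 / (1 + 0.0995 × 6.33) = 0.499 / 1.630 = 0.3062 g VSS per g ultimate BOD removed.
Q·(S₀ − S) = 2720 × (1970 − 29.2) × 10⁻³ = 5279 kg/d removed.
Biomass synthesised: P_X = Y_obs × 5279 = 1616 kg VSS/d.
R_O = Q·(S₀ − S) − 1.42·P_X = 5279 − 1.42 × 1616 = 2984 kg O₂/d.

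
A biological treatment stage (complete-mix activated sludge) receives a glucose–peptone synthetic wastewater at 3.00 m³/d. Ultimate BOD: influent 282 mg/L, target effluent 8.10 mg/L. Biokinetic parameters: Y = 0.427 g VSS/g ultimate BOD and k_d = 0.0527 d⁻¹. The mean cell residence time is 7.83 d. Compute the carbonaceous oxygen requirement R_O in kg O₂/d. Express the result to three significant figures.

R_O ≈ 0.469 kg O₂/d

The observed yield is Y_obs = Y/(1 + k_d·θ_c) = 0.427 / (1 + 0.0527 × 7.83) = 0.427 / 1.413 = 0.3023 g VSS per g ultimate BOD removed.
Q·(S₀ − S) = 3.00 × (282 − 8.10) × 10⁻³ = 0.8217 kg/d removed.
Biomass synthesised: P_X = Y_obs × 0.8217 = 0.2484 kg VSS/d.
Carbonaceous O₂ demand = substrate oxidised − cell-mass equivalent = 0.8217 − 1.42 × 0.2484 = 0.4690 kg O₂/d.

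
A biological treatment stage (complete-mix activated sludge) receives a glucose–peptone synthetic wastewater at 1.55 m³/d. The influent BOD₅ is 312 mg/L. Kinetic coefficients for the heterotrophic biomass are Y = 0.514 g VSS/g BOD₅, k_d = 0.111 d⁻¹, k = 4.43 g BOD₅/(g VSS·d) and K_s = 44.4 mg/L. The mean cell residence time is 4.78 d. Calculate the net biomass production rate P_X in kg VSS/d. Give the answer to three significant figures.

P_X ≈ 0.159 kg VSS/d

From the Monod/SRT balance for a CMAS, S = K_s·(1+k_d θ_c)/[θ_c·(Y k − k_d) − 1] = 44.4 × (1 + 0.111 × 4.78) / [4.78 × (0.514 × 4.43 − 0.111) − 1] = 67.96 / 9.354 = 7.265 mg/L.
Y_obs = Y / (1 + k_d θ_c) = 0.514 / (1 + 0.111 × 4.78) = 0.514 / 1.531 = 0.3358.
Q·(S₀ − S) = 1.55 × (312 − 7.27) × 10⁻³ = 0.4723 kg/d removed.
Biomass produced: P_X = Y_obs·Q·ΔS = 0.3358 × 0.4723 ≈ 0.1586 kg VSS/d.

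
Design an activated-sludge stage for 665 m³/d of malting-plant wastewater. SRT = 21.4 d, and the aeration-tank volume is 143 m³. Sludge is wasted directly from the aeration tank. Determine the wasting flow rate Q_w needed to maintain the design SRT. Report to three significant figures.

Q_w ≈ 6.68 m³/d

For wasting at MLVSS concentration, Q_w = V/θ_c = 143.0/21.4 = 6.682 m³/d.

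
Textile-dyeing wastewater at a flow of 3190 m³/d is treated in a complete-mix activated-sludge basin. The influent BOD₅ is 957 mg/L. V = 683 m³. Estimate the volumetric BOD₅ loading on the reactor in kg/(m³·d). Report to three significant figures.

L_v ≈ 4.47 kg BOD₅/(m³·d)

L_v = Q S₀ / V = 3190 × 957 × 10⁻³ / 683.0 = 4.470 kg/(m³·d).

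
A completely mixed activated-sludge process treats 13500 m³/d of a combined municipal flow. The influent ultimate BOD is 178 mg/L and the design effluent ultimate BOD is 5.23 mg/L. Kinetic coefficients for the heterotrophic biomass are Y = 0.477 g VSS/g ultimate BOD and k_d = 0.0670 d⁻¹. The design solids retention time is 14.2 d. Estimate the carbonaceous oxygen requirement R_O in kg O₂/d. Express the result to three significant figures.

The observed yield is Y_obs = Y/(1 + k_d·θ_c) = 0.477 / (1 + 0.0670 × 14.2) = 0.477 / 1.951 = 0.2444 g VSS per g ultimate BOD removed.
Substrate removed = Q·(S₀ − S) = 13500 m³/d × (178 − 5.23) g/m³ = 2.33×10^6 g/d = 2332 kg/d.
P_X = Y_obs·Q·(S₀ − S) = 0.2444 × 2332 = 570.1 kg VSS/d.
R_O = Q·ΔS − 1.42 P_X = 2332 − 809.6 = 1523 kg O₂/d.

R_O ≈ 1520 kg O₂/d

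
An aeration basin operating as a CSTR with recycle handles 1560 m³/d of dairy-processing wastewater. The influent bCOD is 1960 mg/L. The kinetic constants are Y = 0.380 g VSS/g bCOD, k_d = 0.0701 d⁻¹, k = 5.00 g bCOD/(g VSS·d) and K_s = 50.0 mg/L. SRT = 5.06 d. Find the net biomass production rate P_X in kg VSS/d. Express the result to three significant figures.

For a completely mixed reactor with recycle the Lawrence–McCarty relation gives S = K_s·(1 + k_d·θ_c) / [θ_c·(Y·k − k_d) − 1] = 50.0 × (1 + 0.0701 × 5.06) / [5.06 × (0.380 × 5.00 − 0.0701) − 1] = 67.74 / 8.259 = 8.201 mg/L.
Observed yield with endogenous decay: Y_obs = Y / (1 + k_d·θ_c) = 0.380 / (1 + 0.0701 × 5.06) = 0.380 / 1.355 = 0.2805 g VSS/g bCOD.
ΔS = 1960 − 8.20 = 1952 mg/L, so the substrate removal rate is 1560 × 1952/1000 = 3045 kg bCOD/d.
So the net sludge growth is P_X = 0.2805 × 3045 = 854.1 kg VSS/d.

P_X ≈ 854 kg VSS/d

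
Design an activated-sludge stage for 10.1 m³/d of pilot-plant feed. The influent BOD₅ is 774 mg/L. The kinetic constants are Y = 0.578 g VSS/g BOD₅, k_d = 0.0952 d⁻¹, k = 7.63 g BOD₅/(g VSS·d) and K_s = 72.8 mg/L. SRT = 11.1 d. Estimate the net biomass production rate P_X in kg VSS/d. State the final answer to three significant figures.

Effluent substrate depends only on kinetics and SRT: S = K_s(1 + k_d θ_c) / [θ_c(Yk − k_d) − 1] = 72.8 × (1 + 0.0952 × 11.1) / [11.1 × (0.578 × 7.63 − 0.0952) − 1] = 149.7 / 46.90 = 3.193 mg/L.
Correct the yield for decay: Y_obs = Y/(1 + k_d θ_c) = 0.578 / (1 + 0.0952 × 11.1) = 0.578 / 2.057 = 0.2810.
ΔS = 774 − 3.19 = 770.8 mg/L, so the substrate removal rate is 10.1 × 770.8/1000 = 7.785 kg BOD₅/d.
P_X = Y_obs · Q(S₀ − S) = 0.2810 × 7.785 = 2.188 kg VSS/d.

P_X ≈ 2.19 kg VSS/d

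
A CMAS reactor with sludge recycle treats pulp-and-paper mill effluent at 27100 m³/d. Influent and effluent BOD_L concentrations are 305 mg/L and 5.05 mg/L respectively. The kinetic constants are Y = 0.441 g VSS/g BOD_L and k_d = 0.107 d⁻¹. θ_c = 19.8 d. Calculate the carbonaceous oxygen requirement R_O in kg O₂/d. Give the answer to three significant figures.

R_O ≈ 6500 kg O₂/d

Correct the yield for decay: Y_obs = Y/(1 + k_d θ_c) = 0.441 / (1 + 0.107 × 19.8) = 0.441 / 3.119 = 0.1414.
Mass of BOD_L removed per day: Q(S₀ − S) = 27100 × 299.9 g/m³ = 8129 kg/d.
Biomass synthesised: P_X = Y_obs × 8129 = 1149 kg VSS/d.
Carbonaceous O₂ demand = substrate oxidised − cell-mass equivalent = 8129 − 1.42 × 1149 = 6496 kg O₂/d.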